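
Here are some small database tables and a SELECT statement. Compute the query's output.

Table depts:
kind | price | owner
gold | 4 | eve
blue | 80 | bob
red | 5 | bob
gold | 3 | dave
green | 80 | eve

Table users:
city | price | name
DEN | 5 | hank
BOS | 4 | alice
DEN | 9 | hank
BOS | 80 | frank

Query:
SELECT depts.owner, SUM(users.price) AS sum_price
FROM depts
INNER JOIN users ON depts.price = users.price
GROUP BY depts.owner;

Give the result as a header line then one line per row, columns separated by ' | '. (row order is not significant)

After JOIN users (4 rows):
depts.kind | depts.price | depts.owner | users.city | users.price | users.name
gold | 4 | eve | BOS | 4 | alice
blue | 80 | bob | BOS | 80 | frank
red | 5 | bob | DEN | 5 | hank
green | 80 | eve | BOS | 80 | frank
After GROUP BY (2 rows):
depts.owner | sum_price
eve | 84
bob | 85

== RESULT ==
depts.owner | sum_price
eve | 84
bob | 85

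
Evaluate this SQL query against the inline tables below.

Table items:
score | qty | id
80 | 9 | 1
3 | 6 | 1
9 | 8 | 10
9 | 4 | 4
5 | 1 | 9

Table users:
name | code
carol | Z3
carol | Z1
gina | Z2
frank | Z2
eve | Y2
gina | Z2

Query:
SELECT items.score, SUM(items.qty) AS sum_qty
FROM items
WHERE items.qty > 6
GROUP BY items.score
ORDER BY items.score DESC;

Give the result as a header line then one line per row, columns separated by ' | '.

After WHERE (2 rows):
items.score | items.qty | items.id
80 | 9 | 1
9 | 8 | 10
After GROUP BY (2 rows):
items.score | sum_qty
80 | 9
9 | 8
After ORDER BY (2 rows):
items.score | sum_qty
80 | 9
9 | 8

== RESULT ==
items.score | sum_qty
80 | 9
9 | 8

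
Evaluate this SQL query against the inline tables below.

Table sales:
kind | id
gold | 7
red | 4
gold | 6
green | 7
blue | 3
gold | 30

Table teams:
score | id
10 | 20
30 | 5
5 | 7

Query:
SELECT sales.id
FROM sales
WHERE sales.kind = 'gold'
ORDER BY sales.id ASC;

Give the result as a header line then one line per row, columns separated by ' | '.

== RESULT ==
sales.id
6
7
30

Derivation:
After WHERE (3 rows):
sales.kind | sales.id
gold | 7
gold | 6
gold | 30
After SELECT (3 rows):
sales.id
7
6
30
After ORDER BY (3 rows):
sales.id
6
7
30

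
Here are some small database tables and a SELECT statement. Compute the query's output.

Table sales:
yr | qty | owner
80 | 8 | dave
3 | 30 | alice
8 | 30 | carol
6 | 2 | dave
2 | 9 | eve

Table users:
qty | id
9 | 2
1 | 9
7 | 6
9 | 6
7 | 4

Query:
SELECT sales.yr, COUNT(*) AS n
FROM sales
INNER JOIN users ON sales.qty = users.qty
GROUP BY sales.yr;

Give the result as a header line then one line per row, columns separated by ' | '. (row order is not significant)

After JOIN users (2 rows):
sales.yr | sales.qty | sales.owner | users.qty | users.id
2 | 9 | eve | 9 | 2
2 | 9 | eve | 9 | 6
After GROUP BY (1 rows):
sales.yr | n
2 | 2

== RESULT ==
sales.yr | n
2 | 2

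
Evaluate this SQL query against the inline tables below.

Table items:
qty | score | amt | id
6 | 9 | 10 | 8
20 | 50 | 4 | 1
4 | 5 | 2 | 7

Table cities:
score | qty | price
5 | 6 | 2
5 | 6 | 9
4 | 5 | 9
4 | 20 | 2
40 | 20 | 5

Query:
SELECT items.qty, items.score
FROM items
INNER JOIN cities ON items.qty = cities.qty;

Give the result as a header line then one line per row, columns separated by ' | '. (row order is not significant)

== RESULT ==
items.qty | items.score
6 | 9
6 | 9
20 | 50
20 | 50

Derivation:
After JOIN cities (4 rows):
items.qty | items.score | items.amt | items.id | cities.score | cities.qty | cities.price
6 | 9 | 10 | 8 | 5 | 6 | 2
6 | 9 | 10 | 8 | 5 | 6 | 9
20 | 50 | 4 | 1 | 4 | 20 | 2
20 | 50 | 4 | 1 | 40 | 20 | 5
After SELECT (4 rows):
items.qty | items.score
6 | 9
6 | 9
20 | 50
20 | 50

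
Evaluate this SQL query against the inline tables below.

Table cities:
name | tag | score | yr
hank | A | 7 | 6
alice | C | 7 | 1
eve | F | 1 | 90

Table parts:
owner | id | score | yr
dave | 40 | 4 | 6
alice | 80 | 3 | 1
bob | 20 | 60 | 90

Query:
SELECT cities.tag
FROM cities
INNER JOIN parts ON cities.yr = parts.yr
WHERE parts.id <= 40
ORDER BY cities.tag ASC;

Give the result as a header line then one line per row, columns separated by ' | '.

After JOIN parts (3 rows):
cities.name | cities.tag | cities.score | cities.yr | parts.owner | parts.id | parts.score | parts.yr
hank | A | 7 | 6 | dave | 40 | 4 | 6
alice | C | 7 | 1 | alice | 80 | 3 | 1
eve | F | 1 | 90 | bob | 20 | 60 | 90
After WHERE (2 rows):
cities.name | cities.tag | cities.score | cities.yr | parts.owner | parts.id | parts.score | parts.yr
hank | A | 7 | 6 | dave | 40 | 4 | 6
eve | F | 1 | 90 | bob | 20 | 60 | 90
After SELECT (2 rows):
cities.tag
A
F
After ORDER BY (2 rows):
cities.tag
A
F

== RESULT ==
cities.tag
A
F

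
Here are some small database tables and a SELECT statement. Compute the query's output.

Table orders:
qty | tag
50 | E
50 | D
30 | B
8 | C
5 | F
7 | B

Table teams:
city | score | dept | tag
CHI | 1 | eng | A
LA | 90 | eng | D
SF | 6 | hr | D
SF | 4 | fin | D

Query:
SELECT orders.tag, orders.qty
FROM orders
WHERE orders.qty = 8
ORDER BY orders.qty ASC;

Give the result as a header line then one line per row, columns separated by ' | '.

== RESULT ==
orders.tag | orders.qty
C | 8

Derivation:
After WHERE (1 rows):
orders.qty | orders.tag
8 | C
After SELECT (1 rows):
orders.tag | orders.qty
C | 8
After ORDER BY (1 rows):
orders.tag | orders.qty
C | 8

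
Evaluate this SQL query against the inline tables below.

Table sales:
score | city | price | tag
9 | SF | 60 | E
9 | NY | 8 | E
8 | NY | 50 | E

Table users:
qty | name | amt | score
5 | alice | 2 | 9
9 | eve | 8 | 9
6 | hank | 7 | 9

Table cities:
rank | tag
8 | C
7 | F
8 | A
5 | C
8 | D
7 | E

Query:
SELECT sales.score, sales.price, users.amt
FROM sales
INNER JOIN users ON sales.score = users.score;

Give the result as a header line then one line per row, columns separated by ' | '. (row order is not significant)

== RESULT ==
sales.score | sales.price | users.amt
9 | 60 | 2
9 | 60 | 8
9 | 60 | 7
9 | 8 | 2
9 | 8 | 8
9 | 8 | 7

Derivation:
After JOIN users (6 rows):
sales.score | sales.city | sales.price | sales.tag | users.qty | users.name | users.amt | users.score
9 | SF | 60 | E | 5 | alice | 2 | 9
9 | SF | 60 | E | 9 | eve | 8 | 9
9 | SF | 60 | E | 6 | hank | 7 | 9
9 | NY | 8 | E | 5 | alice | 2 | 9
9 | NY | 8 | E | 9 | eve | 8 | 9
9 | NY | 8 | E | 6 | hank | 7 | 9
After SELECT (6 rows):
sales.score | sales.price | users.amt
9 | 60 | 2
9 | 60 | 8
9 | 60 | 7
9 | 8 | 2
9 | 8 | 8
9 | 8 | 7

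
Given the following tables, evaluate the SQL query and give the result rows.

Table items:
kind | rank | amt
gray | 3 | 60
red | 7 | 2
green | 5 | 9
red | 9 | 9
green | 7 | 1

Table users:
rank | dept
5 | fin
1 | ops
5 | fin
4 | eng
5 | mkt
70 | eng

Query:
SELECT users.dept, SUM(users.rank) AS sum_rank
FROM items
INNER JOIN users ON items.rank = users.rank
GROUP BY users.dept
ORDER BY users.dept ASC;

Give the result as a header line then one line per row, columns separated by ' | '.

== RESULT ==
users.dept | sum_rank
fin | 10
mkt | 5

Derivation:
After JOIN users (3 rows):
items.kind | items.rank | items.amt | users.rank | users.dept
green | 5 | 9 | 5 | fin
green | 5 | 9 | 5 | fin
green | 5 | 9 | 5 | mkt
After GROUP BY (2 rows):
users.dept | sum_rank
fin | 10
mkt | 5
After ORDER BY (2 rows):
users.dept | sum_rank
fin | 10
mkt | 5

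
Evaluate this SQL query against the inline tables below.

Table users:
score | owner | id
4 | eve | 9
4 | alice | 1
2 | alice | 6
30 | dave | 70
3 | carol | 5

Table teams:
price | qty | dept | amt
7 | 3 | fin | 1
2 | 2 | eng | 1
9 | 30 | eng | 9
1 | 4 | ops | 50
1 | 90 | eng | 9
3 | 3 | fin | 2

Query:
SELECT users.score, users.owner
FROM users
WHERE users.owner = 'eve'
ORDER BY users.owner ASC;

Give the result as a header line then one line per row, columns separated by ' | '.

== RESULT ==
users.score | users.owner
4 | eve

Derivation:
After WHERE (1 rows):
users.score | users.owner | users.id
4 | eve | 9
After SELECT (1 rows):
users.score | users.owner
4 | eve
After ORDER BY (1 rows):
users.score | users.owner
4 | eve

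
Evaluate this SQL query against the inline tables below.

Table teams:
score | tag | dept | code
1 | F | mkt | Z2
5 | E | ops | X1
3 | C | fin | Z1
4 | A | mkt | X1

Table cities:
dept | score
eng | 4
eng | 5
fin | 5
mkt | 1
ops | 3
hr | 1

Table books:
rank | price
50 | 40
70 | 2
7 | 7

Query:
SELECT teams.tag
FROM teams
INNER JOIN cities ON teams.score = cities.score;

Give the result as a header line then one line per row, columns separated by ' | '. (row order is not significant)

== RESULT ==
teams.tag
F
F
E
E
C
A

Derivation:
After JOIN cities (6 rows):
teams.score | teams.tag | teams.dept | teams.code | cities.dept | cities.score
1 | F | mkt | Z2 | mkt | 1
1 | F | mkt | Z2 | hr | 1
5 | E | ops | X1 | eng | 5
5 | E | ops | X1 | fin | 5
3 | C | fin | Z1 | ops | 3
4 | A | mkt | X1 | eng | 4
After SELECT (6 rows):
teams.tag
F
F
E
E
C
A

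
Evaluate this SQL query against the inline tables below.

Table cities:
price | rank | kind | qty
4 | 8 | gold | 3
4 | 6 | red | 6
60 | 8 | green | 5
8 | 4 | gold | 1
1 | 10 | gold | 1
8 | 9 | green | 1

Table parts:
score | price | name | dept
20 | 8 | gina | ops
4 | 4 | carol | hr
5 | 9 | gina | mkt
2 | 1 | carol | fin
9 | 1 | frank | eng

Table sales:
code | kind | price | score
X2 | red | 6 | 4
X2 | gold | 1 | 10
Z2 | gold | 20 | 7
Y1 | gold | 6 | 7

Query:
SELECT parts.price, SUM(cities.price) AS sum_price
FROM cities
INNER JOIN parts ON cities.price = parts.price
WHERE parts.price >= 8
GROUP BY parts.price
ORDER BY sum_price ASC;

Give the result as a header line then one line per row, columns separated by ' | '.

After JOIN parts (6 rows):
cities.price | cities.rank | cities.kind | cities.qty | parts.score | parts.price | parts.name | parts.dept
4 | 8 | gold | 3 | 4 | 4 | carol | hr
4 | 6 | red | 6 | 4 | 4 | carol | hr
8 | 4 | gold | 1 | 20 | 8 | gina | ops
1 | 10 | gold | 1 | 2 | 1 | carol | fin
1 | 10 | gold | 1 | 9 | 1 | frank | eng
8 | 9 | green | 1 | 20 | 8 | gina | ops
After WHERE (2 rows):
cities.price | cities.rank | cities.kind | cities.qty | parts.score | parts.price | parts.name | parts.dept
8 | 4 | gold | 1 | 20 | 8 | gina | ops
8 | 9 | green | 1 | 20 | 8 | gina | ops
After GROUP BY (1 rows):
parts.price | sum_price
8 | 16
After ORDER BY (1 rows):
parts.price | sum_price
8 | 16

== RESULT ==
parts.price | sum_price
8 | 16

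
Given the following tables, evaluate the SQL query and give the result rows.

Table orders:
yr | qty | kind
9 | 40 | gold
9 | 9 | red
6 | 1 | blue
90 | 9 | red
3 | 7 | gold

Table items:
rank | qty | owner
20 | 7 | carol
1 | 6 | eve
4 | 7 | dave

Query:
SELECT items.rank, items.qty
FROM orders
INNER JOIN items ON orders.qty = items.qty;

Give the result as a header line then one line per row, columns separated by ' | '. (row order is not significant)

After JOIN items (2 rows):
orders.yr | orders.qty | orders.kind | items.rank | items.qty | items.owner
3 | 7 | gold | 20 | 7 | carol
3 | 7 | gold | 4 | 7 | dave
After SELECT (2 rows):
items.rank | items.qty
20 | 7
4 | 7

== RESULT ==
items.rank | items.qty
20 | 7
4 | 7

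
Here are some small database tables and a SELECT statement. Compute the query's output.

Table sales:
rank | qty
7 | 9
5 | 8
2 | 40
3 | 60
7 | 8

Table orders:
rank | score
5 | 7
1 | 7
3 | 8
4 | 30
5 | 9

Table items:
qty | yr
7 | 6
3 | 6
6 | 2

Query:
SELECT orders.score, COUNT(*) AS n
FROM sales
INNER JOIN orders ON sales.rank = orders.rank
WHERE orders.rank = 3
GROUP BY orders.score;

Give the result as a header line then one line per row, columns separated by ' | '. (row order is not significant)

== RESULT ==
orders.score | n
8 | 1

Derivation:
After JOIN orders (3 rows):
sales.rank | sales.qty | orders.rank | orders.score
5 | 8 | 5 | 7
5 | 8 | 5 | 9
3 | 60 | 3 | 8
After WHERE (1 rows):
sales.rank | sales.qty | orders.rank | orders.score
3 | 60 | 3 | 8
After GROUP BY (1 rows):
orders.score | n
8 | 1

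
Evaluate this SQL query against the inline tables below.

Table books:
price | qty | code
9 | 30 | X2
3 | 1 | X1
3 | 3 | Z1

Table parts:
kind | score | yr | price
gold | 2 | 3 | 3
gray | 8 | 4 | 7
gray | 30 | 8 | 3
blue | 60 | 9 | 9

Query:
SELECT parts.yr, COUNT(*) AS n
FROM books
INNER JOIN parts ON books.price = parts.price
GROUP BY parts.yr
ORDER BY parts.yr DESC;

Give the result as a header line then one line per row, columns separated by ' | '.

After JOIN parts (5 rows):
books.price | books.qty | books.code | parts.kind | parts.score | parts.yr | parts.price
9 | 30 | X2 | blue | 60 | 9 | 9
3 | 1 | X1 | gold | 2 | 3 | 3
3 | 1 | X1 | gray | 30 | 8 | 3
3 | 3 | Z1 | gold | 2 | 3 | 3
3 | 3 | Z1 | gray | 30 | 8 | 3
After GROUP BY (3 rows):
parts.yr | n
9 | 1
3 | 2
8 | 2
After ORDER BY (3 rows):
parts.yr | n
9 | 1
8 | 2
3 | 2

== RESULT ==
parts.yr | n
9 | 1
8 | 2
3 | 2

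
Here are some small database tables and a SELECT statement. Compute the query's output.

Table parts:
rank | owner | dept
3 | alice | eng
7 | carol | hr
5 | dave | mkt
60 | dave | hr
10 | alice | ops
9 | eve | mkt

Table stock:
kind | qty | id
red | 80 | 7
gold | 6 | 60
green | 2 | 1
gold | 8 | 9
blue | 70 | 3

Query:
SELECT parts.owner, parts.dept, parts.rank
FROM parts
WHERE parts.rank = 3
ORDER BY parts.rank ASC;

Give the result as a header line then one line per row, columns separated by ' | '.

== RESULT ==
parts.owner | parts.dept | parts.rank
alice | eng | 3

Derivation:
After WHERE (1 rows):
parts.rank | parts.owner | parts.dept
3 | alice | eng
After SELECT (1 rows):
parts.owner | parts.dept | parts.rank
alice | eng | 3
After ORDER BY (1 rows):
parts.owner | parts.dept | parts.rank
alice | eng | 3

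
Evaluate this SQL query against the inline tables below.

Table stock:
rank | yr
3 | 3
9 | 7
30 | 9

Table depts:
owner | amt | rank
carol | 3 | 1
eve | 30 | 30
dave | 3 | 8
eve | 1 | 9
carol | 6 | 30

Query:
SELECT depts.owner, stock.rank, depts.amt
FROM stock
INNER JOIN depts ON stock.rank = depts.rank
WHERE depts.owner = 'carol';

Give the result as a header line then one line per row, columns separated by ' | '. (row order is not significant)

== RESULT ==
depts.owner | stock.rank | depts.amt
carol | 30 | 6

Derivation:
After JOIN depts (3 rows):
stock.rank | stock.yr | depts.owner | depts.amt | depts.rank
9 | 7 | eve | 1 | 9
30 | 9 | eve | 30 | 30
30 | 9 | carol | 6 | 30
After WHERE (1 rows):
stock.rank | stock.yr | depts.owner | depts.amt | depts.rank
30 | 9 | carol | 6 | 30
After SELECT (1 rows):
depts.owner | stock.rank | depts.amt
carol | 30 | 6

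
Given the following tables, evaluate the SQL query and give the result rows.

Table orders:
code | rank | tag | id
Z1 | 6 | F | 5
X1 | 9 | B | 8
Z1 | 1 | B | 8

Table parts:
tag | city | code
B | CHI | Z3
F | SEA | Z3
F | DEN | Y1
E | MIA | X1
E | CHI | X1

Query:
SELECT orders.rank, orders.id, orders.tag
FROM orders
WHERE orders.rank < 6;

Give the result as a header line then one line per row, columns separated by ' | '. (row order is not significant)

After WHERE (1 rows):
orders.code | orders.rank | orders.tag | orders.id
Z1 | 1 | B | 8
After SELECT (1 rows):
orders.rank | orders.id | orders.tag
1 | 8 | B

== RESULT ==
orders.rank | orders.id | orders.tag
1 | 8 | B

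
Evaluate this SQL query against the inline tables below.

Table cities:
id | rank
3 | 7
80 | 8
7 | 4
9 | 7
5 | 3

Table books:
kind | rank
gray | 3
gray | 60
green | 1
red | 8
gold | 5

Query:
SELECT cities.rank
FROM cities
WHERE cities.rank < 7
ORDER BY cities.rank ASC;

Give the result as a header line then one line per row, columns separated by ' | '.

After WHERE (2 rows):
cities.id | cities.rank
7 | 4
5 | 3
After SELECT (2 rows):
cities.rank
4
3
After ORDER BY (2 rows):
cities.rank
3
4

== RESULT ==
cities.rank
3
4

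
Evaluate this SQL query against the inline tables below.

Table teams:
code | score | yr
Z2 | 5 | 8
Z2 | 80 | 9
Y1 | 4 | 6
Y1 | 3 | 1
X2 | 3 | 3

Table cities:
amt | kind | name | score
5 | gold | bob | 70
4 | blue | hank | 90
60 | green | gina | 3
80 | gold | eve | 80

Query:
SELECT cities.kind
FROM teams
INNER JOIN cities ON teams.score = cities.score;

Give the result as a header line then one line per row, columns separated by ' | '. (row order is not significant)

After JOIN cities (3 rows):
teams.code | teams.score | teams.yr | cities.amt | cities.kind | cities.name | cities.score
Z2 | 80 | 9 | 80 | gold | eve | 80
Y1 | 3 | 1 | 60 | green | gina | 3
X2 | 3 | 3 | 60 | green | gina | 3
After SELECT (3 rows):
cities.kind
gold
green
green

== RESULT ==
cities.kind
gold
green
green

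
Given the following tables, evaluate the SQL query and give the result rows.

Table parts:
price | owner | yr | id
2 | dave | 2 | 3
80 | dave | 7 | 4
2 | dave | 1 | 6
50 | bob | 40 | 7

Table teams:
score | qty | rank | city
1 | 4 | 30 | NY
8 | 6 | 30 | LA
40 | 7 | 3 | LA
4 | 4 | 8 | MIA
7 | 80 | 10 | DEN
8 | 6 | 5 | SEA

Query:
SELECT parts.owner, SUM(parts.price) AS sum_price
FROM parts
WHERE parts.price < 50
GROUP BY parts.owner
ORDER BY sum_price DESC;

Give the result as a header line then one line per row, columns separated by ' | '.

== RESULT ==
parts.owner | sum_price
dave | 4

Derivation:
After WHERE (2 rows):
parts.price | parts.owner | parts.yr | parts.id
2 | dave | 2 | 3
2 | dave | 1 | 6
After GROUP BY (1 rows):
parts.owner | sum_price
dave | 4
After ORDER BY (1 rows):
parts.owner | sum_price
dave | 4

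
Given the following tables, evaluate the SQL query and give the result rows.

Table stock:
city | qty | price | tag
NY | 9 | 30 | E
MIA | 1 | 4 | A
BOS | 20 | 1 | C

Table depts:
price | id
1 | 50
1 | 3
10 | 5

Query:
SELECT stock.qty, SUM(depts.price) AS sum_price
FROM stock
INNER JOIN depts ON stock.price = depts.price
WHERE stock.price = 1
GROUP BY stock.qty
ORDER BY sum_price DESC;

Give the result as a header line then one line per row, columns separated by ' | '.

After JOIN depts (2 rows):
stock.city | stock.qty | stock.price | stock.tag | depts.price | depts.id
BOS | 20 | 1 | C | 1 | 50
BOS | 20 | 1 | C | 1 | 3
After WHERE (2 rows):
stock.city | stock.qty | stock.price | stock.tag | depts.price | depts.id
BOS | 20 | 1 | C | 1 | 50
BOS | 20 | 1 | C | 1 | 3
After GROUP BY (1 rows):
stock.qty | sum_price
20 | 2
After ORDER BY (1 rows):
stock.qty | sum_price
20 | 2

== RESULT ==
stock.qty | sum_price
20 | 2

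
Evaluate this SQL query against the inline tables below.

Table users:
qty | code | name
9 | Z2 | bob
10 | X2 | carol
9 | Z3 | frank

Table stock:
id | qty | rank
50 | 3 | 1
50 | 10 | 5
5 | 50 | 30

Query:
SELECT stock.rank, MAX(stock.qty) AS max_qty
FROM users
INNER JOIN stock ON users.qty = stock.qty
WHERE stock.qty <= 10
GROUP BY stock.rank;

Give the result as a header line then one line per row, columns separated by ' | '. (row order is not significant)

== RESULT ==
stock.rank | max_qty
5 | 10

Derivation:
After JOIN stock (1 rows):
users.qty | users.code | users.name | stock.id | stock.qty | stock.rank
10 | X2 | carol | 50 | 10 | 5
After WHERE (1 rows):
users.qty | users.code | users.name | stock.id | stock.qty | stock.rank
10 | X2 | carol | 50 | 10 | 5
After GROUP BY (1 rows):
stock.rank | max_qty
5 | 10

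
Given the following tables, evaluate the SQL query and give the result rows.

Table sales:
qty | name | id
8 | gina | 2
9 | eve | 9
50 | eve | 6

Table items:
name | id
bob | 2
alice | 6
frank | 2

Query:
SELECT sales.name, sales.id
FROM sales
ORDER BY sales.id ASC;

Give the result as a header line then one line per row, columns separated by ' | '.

After SELECT (3 rows):
sales.name | sales.id
gina | 2
eve | 9
eve | 6
After ORDER BY (3 rows):
sales.name | sales.id
gina | 2
eve | 6
eve | 9

== RESULT ==
sales.name | sales.id
gina | 2
eve | 6
eve | 9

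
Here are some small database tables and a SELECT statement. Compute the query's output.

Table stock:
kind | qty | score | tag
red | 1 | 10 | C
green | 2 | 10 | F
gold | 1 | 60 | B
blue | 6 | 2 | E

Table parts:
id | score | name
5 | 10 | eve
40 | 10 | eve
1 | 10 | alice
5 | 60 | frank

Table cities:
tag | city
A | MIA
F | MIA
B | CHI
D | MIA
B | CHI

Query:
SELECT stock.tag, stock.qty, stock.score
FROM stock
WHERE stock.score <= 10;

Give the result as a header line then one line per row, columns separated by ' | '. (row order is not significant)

== RESULT ==
stock.tag | stock.qty | stock.score
C | 1 | 10
F | 2 | 10
E | 6 | 2

Derivation:
After WHERE (3 rows):
stock.kind | stock.qty | stock.score | stock.tag
red | 1 | 10 | C
green | 2 | 10 | F
blue | 6 | 2 | E
After SELECT (3 rows):
stock.tag | stock.qty | stock.score
C | 1 | 10
F | 2 | 10
E | 6 | 2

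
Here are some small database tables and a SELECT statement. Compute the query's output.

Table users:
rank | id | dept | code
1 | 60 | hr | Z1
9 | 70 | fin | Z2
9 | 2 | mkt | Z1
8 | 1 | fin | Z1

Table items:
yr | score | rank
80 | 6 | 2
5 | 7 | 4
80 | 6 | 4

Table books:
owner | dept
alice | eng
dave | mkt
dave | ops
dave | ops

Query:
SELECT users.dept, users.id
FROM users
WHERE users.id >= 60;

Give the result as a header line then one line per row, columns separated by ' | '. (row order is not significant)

== RESULT ==
users.dept | users.id
hr | 60
fin | 70

Derivation:
After WHERE (2 rows):
users.rank | users.id | users.dept | users.code
1 | 60 | hr | Z1
9 | 70 | fin | Z2
After SELECT (2 rows):
users.dept | users.id
hr | 60
fin | 70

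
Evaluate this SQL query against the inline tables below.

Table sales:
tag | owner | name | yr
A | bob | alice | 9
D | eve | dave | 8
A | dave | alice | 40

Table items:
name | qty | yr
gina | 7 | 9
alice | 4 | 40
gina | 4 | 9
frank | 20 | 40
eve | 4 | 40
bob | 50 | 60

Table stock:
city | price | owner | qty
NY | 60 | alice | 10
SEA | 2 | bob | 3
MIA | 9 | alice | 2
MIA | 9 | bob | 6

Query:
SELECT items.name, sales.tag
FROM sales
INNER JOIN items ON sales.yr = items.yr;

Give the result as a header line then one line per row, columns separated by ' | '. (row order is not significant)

After JOIN items (5 rows):
sales.tag | sales.owner | sales.name | sales.yr | items.name | items.qty | items.yr
A | bob | alice | 9 | gina | 7 | 9
A | bob | alice | 9 | gina | 4 | 9
A | dave | alice | 40 | alice | 4 | 40
A | dave | alice | 40 | frank | 20 | 40
A | dave | alice | 40 | eve | 4 | 40
After SELECT (5 rows):
items.name | sales.tag
gina | A
gina | A
alice | A
frank | A
eve | A

== RESULT ==
items.name | sales.tag
gina | A
gina | A
alice | A
frank | A
eve | A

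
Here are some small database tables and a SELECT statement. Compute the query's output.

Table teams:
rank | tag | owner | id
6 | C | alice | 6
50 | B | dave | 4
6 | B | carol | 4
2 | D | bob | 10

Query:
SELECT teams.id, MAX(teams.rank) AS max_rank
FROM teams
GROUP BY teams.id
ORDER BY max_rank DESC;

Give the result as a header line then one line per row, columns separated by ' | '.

== RESULT ==
teams.id | max_rank
4 | 50
6 | 6
10 | 2

Derivation:
After GROUP BY (3 rows):
teams.id | max_rank
6 | 6
4 | 50
10 | 2
After ORDER BY (3 rows):
teams.id | max_rank
4 | 50
6 | 6
10 | 2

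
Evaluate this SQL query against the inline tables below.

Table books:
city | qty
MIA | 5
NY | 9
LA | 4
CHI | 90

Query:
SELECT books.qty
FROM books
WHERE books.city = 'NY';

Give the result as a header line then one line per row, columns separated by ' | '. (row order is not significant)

After WHERE (1 rows):
books.city | books.qty
NY | 9
After SELECT (1 rows):
books.qty
9

== RESULT ==
books.qty
9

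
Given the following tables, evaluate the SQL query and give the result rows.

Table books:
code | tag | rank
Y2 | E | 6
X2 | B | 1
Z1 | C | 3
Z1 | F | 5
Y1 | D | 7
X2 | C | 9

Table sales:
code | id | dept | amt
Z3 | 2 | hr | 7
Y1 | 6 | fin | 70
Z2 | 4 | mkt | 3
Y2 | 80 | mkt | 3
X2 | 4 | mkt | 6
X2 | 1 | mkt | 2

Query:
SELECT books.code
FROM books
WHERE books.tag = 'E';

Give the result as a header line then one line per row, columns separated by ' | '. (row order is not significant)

After WHERE (1 rows):
books.code | books.tag | books.rank
Y2 | E | 6
After SELECT (1 rows):
books.code
Y2

== RESULT ==
books.code
Y2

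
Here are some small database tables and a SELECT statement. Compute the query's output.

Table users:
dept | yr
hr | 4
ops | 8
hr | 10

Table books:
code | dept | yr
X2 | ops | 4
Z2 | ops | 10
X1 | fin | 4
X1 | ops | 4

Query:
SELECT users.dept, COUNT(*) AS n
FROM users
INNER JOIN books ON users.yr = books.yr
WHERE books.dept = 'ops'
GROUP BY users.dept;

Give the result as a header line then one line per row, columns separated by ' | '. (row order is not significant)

== RESULT ==
users.dept | n
hr | 3

Derivation:
After JOIN books (4 rows):
users.dept | users.yr | books.code | books.dept | books.yr
hr | 4 | X2 | ops | 4
hr | 4 | X1 | fin | 4
hr | 4 | X1 | ops | 4
hr | 10 | Z2 | ops | 10
After WHERE (3 rows):
users.dept | users.yr | books.code | books.dept | books.yr
hr | 4 | X2 | ops | 4
hr | 4 | X1 | ops | 4
hr | 10 | Z2 | ops | 10
After GROUP BY (1 rows):
users.dept | n
hr | 3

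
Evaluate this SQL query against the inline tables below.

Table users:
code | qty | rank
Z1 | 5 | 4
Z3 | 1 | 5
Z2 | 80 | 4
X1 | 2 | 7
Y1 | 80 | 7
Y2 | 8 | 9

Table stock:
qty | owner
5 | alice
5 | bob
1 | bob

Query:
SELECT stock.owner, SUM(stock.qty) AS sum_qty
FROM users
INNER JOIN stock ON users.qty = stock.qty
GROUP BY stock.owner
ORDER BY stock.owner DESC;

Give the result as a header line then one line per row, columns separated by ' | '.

== RESULT ==
stock.owner | sum_qty
bob | 6
alice | 5

Derivation:
After JOIN stock (3 rows):
users.code | users.qty | users.rank | stock.qty | stock.owner
Z1 | 5 | 4 | 5 | alice
Z1 | 5 | 4 | 5 | bob
Z3 | 1 | 5 | 1 | bob
After GROUP BY (2 rows):
stock.owner | sum_qty
alice | 5
bob | 6
After ORDER BY (2 rows):
stock.owner | sum_qty
bob | 6
alice | 5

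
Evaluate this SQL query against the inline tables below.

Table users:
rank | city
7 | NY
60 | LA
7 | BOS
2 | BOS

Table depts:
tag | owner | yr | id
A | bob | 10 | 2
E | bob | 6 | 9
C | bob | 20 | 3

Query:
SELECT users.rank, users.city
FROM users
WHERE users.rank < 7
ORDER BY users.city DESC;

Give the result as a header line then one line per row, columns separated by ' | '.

== RESULT ==
users.rank | users.city
2 | BOS

Derivation:
After WHERE (1 rows):
users.rank | users.city
2 | BOS
After SELECT (1 rows):
users.rank | users.city
2 | BOS
After ORDER BY (1 rows):
users.rank | users.city
2 | BOS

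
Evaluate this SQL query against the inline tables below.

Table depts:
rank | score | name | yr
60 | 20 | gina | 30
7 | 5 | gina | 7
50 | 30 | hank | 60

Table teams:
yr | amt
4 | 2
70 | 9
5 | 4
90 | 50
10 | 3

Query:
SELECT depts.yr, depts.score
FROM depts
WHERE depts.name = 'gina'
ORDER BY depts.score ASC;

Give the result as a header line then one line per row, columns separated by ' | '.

After WHERE (2 rows):
depts.rank | depts.score | depts.name | depts.yr
60 | 20 | gina | 30
7 | 5 | gina | 7
After SELECT (2 rows):
depts.yr | depts.score
30 | 20
7 | 5
After ORDER BY (2 rows):
depts.yr | depts.score
7 | 5
30 | 20

== RESULT ==
depts.yr | depts.score
7 | 5
30 | 20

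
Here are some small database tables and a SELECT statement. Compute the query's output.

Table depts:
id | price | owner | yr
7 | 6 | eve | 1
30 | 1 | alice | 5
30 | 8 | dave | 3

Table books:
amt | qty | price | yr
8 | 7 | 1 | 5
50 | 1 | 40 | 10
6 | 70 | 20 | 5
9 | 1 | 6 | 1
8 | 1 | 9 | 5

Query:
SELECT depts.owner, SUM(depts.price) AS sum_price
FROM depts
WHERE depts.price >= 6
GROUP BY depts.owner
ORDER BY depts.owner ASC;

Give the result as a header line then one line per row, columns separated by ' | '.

== RESULT ==
depts.owner | sum_price
dave | 8
eve | 6

Derivation:
After WHERE (2 rows):
depts.id | depts.price | depts.owner | depts.yr
7 | 6 | eve | 1
30 | 8 | dave | 3
After GROUP BY (2 rows):
depts.owner | sum_price
eve | 6
dave | 8
After ORDER BY (2 rows):
depts.owner | sum_price
dave | 8
eve | 6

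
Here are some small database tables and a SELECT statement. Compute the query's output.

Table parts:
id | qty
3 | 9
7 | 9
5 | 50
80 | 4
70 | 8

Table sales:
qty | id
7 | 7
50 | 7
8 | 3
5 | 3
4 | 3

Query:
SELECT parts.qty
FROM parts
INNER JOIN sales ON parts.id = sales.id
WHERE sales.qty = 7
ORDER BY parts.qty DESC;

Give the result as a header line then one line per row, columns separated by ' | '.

== RESULT ==
parts.qty
9

Derivation:
After JOIN sales (5 rows):
parts.id | parts.qty | sales.qty | sales.id
3 | 9 | 8 | 3
3 | 9 | 5 | 3
3 | 9 | 4 | 3
7 | 9 | 7 | 7
7 | 9 | 50 | 7
After WHERE (1 rows):
parts.id | parts.qty | sales.qty | sales.id
7 | 9 | 7 | 7
After SELECT (1 rows):
parts.qty
9
After ORDER BY (1 rows):
parts.qty
9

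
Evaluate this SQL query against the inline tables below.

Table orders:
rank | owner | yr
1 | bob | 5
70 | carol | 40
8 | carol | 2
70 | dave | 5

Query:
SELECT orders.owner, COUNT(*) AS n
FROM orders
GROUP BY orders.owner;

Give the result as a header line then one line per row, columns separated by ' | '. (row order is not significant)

After GROUP BY (3 rows):
orders.owner | n
bob | 1
carol | 2
dave | 1

== RESULT ==
orders.owner | n
bob | 1
carol | 2
dave | 1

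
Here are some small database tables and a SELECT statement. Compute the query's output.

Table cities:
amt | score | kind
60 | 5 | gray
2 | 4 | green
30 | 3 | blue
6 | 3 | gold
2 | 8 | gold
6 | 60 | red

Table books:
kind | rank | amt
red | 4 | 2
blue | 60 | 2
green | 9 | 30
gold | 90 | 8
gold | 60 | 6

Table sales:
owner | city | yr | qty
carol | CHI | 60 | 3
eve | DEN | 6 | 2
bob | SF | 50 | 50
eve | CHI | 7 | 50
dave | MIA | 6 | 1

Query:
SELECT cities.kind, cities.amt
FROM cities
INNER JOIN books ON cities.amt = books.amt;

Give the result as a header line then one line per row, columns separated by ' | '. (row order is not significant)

== RESULT ==
cities.kind | cities.amt
green | 2
green | 2
blue | 30
gold | 6
gold | 2
gold | 2
red | 6

Derivation:
After JOIN books (7 rows):
cities.amt | cities.score | cities.kind | books.kind | books.rank | books.amt
2 | 4 | green | red | 4 | 2
2 | 4 | green | blue | 60 | 2
30 | 3 | blue | green | 9 | 30
6 | 3 | gold | gold | 60 | 6
2 | 8 | gold | red | 4 | 2
2 | 8 | gold | blue | 60 | 2
6 | 60 | red | gold | 60 | 6
After SELECT (7 rows):
cities.kind | cities.amt
green | 2
green | 2
blue | 30
gold | 6
gold | 2
gold | 2
red | 6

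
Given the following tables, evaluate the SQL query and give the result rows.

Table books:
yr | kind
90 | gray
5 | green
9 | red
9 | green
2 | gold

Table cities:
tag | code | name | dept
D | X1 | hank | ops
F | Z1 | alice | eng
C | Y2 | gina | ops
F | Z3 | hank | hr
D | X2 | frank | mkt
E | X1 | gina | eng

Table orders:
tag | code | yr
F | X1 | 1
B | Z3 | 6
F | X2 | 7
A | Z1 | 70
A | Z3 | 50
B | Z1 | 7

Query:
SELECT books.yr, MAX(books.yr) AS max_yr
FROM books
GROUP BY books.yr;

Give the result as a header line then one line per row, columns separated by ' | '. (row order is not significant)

After GROUP BY (4 rows):
books.yr | max_yr
90 | 90
5 | 5
9 | 9
2 | 2

== RESULT ==
books.yr | max_yr
90 | 90
5 | 5
9 | 9
2 | 2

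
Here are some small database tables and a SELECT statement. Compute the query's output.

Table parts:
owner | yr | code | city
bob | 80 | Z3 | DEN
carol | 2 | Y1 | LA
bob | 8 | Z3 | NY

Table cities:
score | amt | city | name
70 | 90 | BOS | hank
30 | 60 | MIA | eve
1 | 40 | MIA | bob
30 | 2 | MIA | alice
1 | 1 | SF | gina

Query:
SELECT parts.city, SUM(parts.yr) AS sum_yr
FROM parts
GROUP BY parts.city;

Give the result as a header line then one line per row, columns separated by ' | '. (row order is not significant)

== RESULT ==
parts.city | sum_yr
DEN | 80
LA | 2
NY | 8

Derivation:
After GROUP BY (3 rows):
parts.city | sum_yr
DEN | 80
LA | 2
NY | 8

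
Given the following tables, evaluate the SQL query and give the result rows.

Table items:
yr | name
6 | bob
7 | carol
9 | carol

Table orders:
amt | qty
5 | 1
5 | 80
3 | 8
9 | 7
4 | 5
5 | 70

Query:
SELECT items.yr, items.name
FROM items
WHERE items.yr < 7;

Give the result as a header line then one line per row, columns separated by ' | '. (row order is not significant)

== RESULT ==
items.yr | items.name
6 | bob

Derivation:
After WHERE (1 rows):
items.yr | items.name
6 | bob
After SELECT (1 rows):
items.yr | items.name
6 | bob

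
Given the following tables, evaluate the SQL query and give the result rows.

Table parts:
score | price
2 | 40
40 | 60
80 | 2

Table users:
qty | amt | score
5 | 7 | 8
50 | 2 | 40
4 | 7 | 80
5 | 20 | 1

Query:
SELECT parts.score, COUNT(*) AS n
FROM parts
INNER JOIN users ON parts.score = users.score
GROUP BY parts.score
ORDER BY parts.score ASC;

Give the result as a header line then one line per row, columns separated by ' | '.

== RESULT ==
parts.score | n
40 | 1
80 | 1

Derivation:
After JOIN users (2 rows):
parts.score | parts.price | users.qty | users.amt | users.score
40 | 60 | 50 | 2 | 40
80 | 2 | 4 | 7 | 80
After GROUP BY (2 rows):
parts.score | n
40 | 1
80 | 1
After ORDER BY (2 rows):
parts.score | n
40 | 1
80 | 1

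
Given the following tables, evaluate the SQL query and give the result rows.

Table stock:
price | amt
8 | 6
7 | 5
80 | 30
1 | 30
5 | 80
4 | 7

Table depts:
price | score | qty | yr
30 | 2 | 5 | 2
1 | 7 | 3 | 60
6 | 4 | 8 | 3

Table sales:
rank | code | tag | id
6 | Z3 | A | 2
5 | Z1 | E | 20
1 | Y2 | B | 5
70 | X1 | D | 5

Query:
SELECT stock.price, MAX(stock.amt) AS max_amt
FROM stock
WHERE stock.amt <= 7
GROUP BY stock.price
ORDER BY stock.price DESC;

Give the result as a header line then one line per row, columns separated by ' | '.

After WHERE (3 rows):
stock.price | stock.amt
8 | 6
7 | 5
4 | 7
After GROUP BY (3 rows):
stock.price | max_amt
8 | 6
7 | 5
4 | 7
After ORDER BY (3 rows):
stock.price | max_amt
8 | 6
7 | 5
4 | 7

== RESULT ==
stock.price | max_amt
8 | 6
7 | 5
4 | 7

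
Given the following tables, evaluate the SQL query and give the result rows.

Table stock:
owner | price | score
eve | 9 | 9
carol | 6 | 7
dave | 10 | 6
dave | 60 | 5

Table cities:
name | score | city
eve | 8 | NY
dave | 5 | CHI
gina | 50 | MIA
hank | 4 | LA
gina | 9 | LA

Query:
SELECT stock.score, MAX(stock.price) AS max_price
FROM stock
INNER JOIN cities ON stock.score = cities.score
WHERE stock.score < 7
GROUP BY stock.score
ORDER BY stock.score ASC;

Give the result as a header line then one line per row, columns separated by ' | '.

== RESULT ==
stock.score | max_price
5 | 60

Derivation:
After JOIN cities (2 rows):
stock.owner | stock.price | stock.score | cities.name | cities.score | cities.city
eve | 9 | 9 | gina | 9 | LA
dave | 60 | 5 | dave | 5 | CHI
After WHERE (1 rows):
stock.owner | stock.price | stock.score | cities.name | cities.score | cities.city
dave | 60 | 5 | dave | 5 | CHI
After GROUP BY (1 rows):
stock.score | max_price
5 | 60
After ORDER BY (1 rows):
stock.score | max_price
5 | 60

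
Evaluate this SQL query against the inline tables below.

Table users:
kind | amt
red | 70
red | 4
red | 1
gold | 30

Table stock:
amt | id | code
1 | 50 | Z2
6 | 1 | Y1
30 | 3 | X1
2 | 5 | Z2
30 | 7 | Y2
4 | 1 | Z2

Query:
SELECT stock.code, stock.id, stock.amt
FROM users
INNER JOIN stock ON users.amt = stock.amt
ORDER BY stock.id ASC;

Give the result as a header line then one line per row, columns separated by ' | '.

After JOIN stock (4 rows):
users.kind | users.amt | stock.amt | stock.id | stock.code
red | 4 | 4 | 1 | Z2
red | 1 | 1 | 50 | Z2
gold | 30 | 30 | 3 | X1
gold | 30 | 30 | 7 | Y2
After SELECT (4 rows):
stock.code | stock.id | stock.amt
Z2 | 1 | 4
Z2 | 50 | 1
X1 | 3 | 30
Y2 | 7 | 30
After ORDER BY (4 rows):
stock.code | stock.id | stock.amt
Z2 | 1 | 4
X1 | 3 | 30
Y2 | 7 | 30
Z2 | 50 | 1

== RESULT ==
stock.code | stock.id | stock.amt
Z2 | 1 | 4
X1 | 3 | 30
Y2 | 7 | 30
Z2 | 50 | 1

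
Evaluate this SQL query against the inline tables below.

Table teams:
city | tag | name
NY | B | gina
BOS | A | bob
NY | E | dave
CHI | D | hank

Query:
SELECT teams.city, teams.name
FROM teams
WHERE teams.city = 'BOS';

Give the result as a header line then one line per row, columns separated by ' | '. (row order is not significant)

After WHERE (1 rows):
teams.city | teams.tag | teams.name
BOS | A | bob
After SELECT (1 rows):
teams.city | teams.name
BOS | bob

== RESULT ==
teams.city | teams.name
BOS | bob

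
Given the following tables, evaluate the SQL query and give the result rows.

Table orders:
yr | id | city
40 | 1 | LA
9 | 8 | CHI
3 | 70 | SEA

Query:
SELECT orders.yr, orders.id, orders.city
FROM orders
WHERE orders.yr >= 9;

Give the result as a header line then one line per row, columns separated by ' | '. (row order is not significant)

After WHERE (2 rows):
orders.yr | orders.id | orders.city
40 | 1 | LA
9 | 8 | CHI
After SELECT (2 rows):
orders.yr | orders.id | orders.city
40 | 1 | LA
9 | 8 | CHI

== RESULT ==
orders.yr | orders.id | orders.city
40 | 1 | LA
9 | 8 | CHI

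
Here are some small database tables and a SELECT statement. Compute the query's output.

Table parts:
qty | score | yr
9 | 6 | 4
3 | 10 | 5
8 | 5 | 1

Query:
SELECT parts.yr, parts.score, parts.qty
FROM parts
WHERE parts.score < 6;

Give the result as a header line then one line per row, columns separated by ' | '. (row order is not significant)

== RESULT ==
parts.yr | parts.score | parts.qty
1 | 5 | 8

Derivation:
After WHERE (1 rows):
parts.qty | parts.score | parts.yr
8 | 5 | 1
After SELECT (1 rows):
parts.yr | parts.score | parts.qty
1 | 5 | 8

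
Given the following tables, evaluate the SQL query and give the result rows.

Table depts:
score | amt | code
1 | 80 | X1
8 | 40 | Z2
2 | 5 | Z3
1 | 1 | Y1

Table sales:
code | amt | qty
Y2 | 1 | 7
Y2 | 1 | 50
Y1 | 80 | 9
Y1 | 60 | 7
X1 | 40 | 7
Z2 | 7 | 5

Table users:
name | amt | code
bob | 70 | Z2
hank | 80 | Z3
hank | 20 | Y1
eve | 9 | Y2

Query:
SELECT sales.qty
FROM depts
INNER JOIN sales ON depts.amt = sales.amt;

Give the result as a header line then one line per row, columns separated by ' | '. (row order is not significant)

After JOIN sales (4 rows):
depts.score | depts.amt | depts.code | sales.code | sales.amt | sales.qty
1 | 80 | X1 | Y1 | 80 | 9
8 | 40 | Z2 | X1 | 40 | 7
1 | 1 | Y1 | Y2 | 1 | 7
1 | 1 | Y1 | Y2 | 1 | 50
After SELECT (4 rows):
sales.qty
9
7
7
50

== RESULT ==
sales.qty
9
7
7
50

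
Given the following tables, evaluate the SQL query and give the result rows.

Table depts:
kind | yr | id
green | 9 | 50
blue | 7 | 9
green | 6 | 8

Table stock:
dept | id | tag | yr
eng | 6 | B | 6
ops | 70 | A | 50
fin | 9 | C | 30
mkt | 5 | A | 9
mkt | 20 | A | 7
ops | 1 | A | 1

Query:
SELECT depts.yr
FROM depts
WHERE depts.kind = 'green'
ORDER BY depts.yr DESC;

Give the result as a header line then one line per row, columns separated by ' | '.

== RESULT ==
depts.yr
9
6

Derivation:
After WHERE (2 rows):
depts.kind | depts.yr | depts.id
green | 9 | 50
green | 6 | 8
After SELECT (2 rows):
depts.yr
9
6
After ORDER BY (2 rows):
depts.yr
9
6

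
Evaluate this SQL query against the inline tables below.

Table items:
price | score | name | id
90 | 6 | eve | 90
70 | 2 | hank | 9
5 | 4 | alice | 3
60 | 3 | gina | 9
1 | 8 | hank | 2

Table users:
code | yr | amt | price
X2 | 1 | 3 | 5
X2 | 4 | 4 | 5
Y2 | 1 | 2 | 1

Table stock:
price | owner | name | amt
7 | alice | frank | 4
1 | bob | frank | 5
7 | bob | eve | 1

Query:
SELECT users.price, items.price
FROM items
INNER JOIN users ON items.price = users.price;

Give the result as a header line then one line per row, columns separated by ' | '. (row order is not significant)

After JOIN users (3 rows):
items.price | items.score | items.name | items.id | users.code | users.yr | users.amt | users.price
5 | 4 | alice | 3 | X2 | 1 | 3 | 5
5 | 4 | alice | 3 | X2 | 4 | 4 | 5
1 | 8 | hank | 2 | Y2 | 1 | 2 | 1
After SELECT (3 rows):
users.price | items.price
5 | 5
5 | 5
1 | 1

== RESULT ==
users.price | items.price
5 | 5
5 | 5
1 | 1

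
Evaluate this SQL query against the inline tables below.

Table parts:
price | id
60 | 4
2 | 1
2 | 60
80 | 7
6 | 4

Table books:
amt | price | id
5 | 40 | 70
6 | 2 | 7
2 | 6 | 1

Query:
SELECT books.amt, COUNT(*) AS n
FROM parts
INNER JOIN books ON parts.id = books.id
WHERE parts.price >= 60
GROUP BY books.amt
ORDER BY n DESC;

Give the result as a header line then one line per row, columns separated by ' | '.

After JOIN books (2 rows):
parts.price | parts.id | books.amt | books.price | books.id
2 | 1 | 2 | 6 | 1
80 | 7 | 6 | 2 | 7
After WHERE (1 rows):
parts.price | parts.id | books.amt | books.price | books.id
80 | 7 | 6 | 2 | 7
After GROUP BY (1 rows):
books.amt | n
6 | 1
After ORDER BY (1 rows):
books.amt | n
6 | 1

== RESULT ==
books.amt | n
6 | 1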